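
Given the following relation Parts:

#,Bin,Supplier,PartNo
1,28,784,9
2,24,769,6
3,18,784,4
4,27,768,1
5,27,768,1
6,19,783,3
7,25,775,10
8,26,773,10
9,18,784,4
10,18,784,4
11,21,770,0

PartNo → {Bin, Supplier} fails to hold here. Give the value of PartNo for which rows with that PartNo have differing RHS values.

PartNo=9: row 1 → {Bin,Supplier} = (28, 784) ✓
PartNo=6: row 2 → {Bin,Supplier} = (24, 769) ✓
PartNo=4: rows 3, 9, 10 → {Bin,Supplier} = (18, 784), (18, 784), (18, 784) ✓
PartNo=1: rows 4, 5 → {Bin,Supplier} = (27, 768), (27, 768) ✓
PartNo=3: row 6 → {Bin,Supplier} = (19, 783) ✓
PartNo=10: rows 7, 8 → {Bin,Supplier} takes values {(25, 775), (26, 773)} — violation
PartNo=0: row 11 → {Bin,Supplier} = (21, 770) ✓
The only PartNo value with inconsistent RHS is PartNo=10.

10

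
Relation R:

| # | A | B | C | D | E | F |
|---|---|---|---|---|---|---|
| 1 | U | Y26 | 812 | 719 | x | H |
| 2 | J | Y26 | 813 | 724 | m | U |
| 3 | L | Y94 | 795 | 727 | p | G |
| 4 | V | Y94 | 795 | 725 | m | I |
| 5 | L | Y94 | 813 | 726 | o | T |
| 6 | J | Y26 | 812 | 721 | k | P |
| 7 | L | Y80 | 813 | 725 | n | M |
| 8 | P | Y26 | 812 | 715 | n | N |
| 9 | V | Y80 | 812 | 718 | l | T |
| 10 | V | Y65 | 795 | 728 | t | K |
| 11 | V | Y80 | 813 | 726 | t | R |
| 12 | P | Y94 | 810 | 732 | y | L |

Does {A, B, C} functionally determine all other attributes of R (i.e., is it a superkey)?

Yes

All 12 rows have distinct {A, B, C} values, so {A, B, C} → (all attributes) holds and {A, B, C} is a superkey.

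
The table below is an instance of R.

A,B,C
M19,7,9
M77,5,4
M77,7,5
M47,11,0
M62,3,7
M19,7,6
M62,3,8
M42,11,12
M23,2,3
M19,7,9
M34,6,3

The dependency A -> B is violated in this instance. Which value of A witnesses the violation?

A=M19: 3 rows → B = 7, 7, 7 ✓
A=M77: 2 rows → B takes values {5, 7} — violation
A=M47: 1 row → B = 11 ✓
A=M62: 2 rows → B = 3, 3 ✓
A=M42: 1 row → B = 11 ✓
A=M23: 1 row → B = 2 ✓
A=M34: 1 row → B = 6 ✓
The only A value with inconsistent B is A=M77.

M77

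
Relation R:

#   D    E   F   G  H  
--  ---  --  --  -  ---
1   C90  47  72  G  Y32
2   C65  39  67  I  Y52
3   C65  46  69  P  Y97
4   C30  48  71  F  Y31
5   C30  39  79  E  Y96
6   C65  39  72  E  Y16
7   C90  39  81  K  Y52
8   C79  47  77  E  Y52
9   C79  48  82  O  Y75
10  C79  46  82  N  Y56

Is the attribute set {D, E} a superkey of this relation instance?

No

Rows 2 and 6 have the same {D, E} value (D=C65, E=39) but are distinct tuples, so {D, E} does not determine every attribute — not a superkey.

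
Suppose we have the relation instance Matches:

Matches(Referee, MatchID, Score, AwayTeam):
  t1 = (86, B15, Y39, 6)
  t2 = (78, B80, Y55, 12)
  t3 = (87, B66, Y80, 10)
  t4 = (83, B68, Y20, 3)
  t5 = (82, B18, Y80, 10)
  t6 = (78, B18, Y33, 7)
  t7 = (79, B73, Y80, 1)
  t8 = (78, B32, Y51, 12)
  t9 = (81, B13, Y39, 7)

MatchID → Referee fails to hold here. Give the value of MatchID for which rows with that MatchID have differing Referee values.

B18

MatchID=B15: row 1 → Referee = 86 ✓
MatchID=B80: row 2 → Referee = 78 ✓
MatchID=B66: row 3 → Referee = 87 ✓
MatchID=B68: row 4 → Referee = 83 ✓
MatchID=B18: rows 5, 6 → Referee takes values {82, 78} — violation
MatchID=B73: row 7 → Referee = 79 ✓
MatchID=B32: row 8 → Referee = 78 ✓
MatchID=B13: row 9 → Referee = 81 ✓
The only MatchID value with inconsistent Referee is MatchID=B18.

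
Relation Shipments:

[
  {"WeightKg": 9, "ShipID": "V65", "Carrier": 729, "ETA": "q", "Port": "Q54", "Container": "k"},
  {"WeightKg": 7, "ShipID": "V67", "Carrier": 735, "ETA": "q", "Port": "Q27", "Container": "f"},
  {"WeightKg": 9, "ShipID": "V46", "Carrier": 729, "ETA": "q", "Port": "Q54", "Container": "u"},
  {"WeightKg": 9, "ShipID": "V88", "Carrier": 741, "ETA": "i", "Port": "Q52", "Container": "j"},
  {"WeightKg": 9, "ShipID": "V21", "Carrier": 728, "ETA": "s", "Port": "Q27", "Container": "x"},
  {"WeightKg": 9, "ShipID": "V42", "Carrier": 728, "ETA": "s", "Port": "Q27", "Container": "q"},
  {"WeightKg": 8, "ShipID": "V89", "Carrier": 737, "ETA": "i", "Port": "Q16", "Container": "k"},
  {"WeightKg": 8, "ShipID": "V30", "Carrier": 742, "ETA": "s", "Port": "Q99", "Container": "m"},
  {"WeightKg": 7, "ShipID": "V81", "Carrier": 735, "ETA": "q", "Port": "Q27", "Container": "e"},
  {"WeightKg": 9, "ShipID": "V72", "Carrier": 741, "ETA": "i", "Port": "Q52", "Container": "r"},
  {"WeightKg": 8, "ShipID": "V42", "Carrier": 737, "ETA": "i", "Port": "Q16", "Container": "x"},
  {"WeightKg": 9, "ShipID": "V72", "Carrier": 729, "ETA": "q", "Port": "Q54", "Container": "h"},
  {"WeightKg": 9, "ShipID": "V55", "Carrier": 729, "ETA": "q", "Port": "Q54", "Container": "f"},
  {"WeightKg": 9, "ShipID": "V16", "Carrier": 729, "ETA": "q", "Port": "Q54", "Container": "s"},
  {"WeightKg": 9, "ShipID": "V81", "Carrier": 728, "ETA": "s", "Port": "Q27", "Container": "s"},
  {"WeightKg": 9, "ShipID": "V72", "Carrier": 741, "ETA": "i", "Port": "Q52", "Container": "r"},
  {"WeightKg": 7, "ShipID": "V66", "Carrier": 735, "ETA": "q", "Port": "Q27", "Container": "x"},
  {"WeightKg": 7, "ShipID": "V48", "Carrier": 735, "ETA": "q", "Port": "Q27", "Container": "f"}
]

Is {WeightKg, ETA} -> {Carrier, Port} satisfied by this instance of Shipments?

(WeightKg=9, ETA=q): 5 rows → {Carrier,Port} = (729, Q54), (729, Q54), (729, Q54), (729, Q54), (729, Q54) ✓
(WeightKg=7, ETA=q): 4 rows → {Carrier,Port} = (735, Q27), (735, Q27), (735, Q27), (735, Q27) ✓
(WeightKg=9, ETA=i): 3 rows → {Carrier,Port} = (741, Q52), (741, Q52), (741, Q52) ✓
(WeightKg=9, ETA=s): 3 rows → {Carrier,Port} = (728, Q27), (728, Q27), (728, Q27) ✓
(WeightKg=8, ETA=i): 2 rows → {Carrier,Port} = (737, Q16), (737, Q16) ✓
(WeightKg=8, ETA=s): 1 row → {Carrier,Port} = (742, Q99) ✓
Every {WeightKg, ETA} value is associated with a single {Carrier, Port} value, so {WeightKg, ETA} -> {Carrier, Port} holds.

Yes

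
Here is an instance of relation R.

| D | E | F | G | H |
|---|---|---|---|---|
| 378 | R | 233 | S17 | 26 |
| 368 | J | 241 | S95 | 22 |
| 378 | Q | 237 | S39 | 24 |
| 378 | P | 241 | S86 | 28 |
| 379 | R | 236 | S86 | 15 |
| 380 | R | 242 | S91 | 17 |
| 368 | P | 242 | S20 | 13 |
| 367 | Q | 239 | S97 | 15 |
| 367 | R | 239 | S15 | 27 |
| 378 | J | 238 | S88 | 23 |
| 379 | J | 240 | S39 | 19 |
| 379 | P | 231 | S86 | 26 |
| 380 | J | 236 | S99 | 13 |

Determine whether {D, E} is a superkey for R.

All 13 rows have distinct {D, E} values, so {D, E} → (all attributes) holds and {D, E} is a superkey.

Yes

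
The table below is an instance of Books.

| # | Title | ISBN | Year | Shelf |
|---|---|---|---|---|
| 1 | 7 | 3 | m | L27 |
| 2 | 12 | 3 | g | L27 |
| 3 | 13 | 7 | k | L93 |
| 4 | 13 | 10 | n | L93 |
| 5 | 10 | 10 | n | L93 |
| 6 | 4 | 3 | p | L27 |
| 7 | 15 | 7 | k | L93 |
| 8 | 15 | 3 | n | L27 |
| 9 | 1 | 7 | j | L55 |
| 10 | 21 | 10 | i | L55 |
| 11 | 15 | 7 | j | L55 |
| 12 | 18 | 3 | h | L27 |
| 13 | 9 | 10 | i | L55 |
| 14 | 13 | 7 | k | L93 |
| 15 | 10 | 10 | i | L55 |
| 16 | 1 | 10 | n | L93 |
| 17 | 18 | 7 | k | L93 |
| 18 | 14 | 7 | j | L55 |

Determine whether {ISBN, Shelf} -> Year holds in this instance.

(ISBN=3, Shelf=L27): rows 1, 2, 6, 8, 12 → Year takes values {m, g, p, n, h} — violation
(ISBN=7, Shelf=L93): rows 3, 7, 14, 17 → Year = k, k, k, k ✓
(ISBN=10, Shelf=L93): rows 4, 5, 16 → Year = n, n, n ✓
(ISBN=7, Shelf=L55): rows 9, 11, 18 → Year = j, j, j ✓
(ISBN=10, Shelf=L55): rows 10, 13, 15 → Year = i, i, i ✓
Two rows agree on {ISBN, Shelf} but differ on Year, so {ISBN, Shelf} -> Year does not hold.

No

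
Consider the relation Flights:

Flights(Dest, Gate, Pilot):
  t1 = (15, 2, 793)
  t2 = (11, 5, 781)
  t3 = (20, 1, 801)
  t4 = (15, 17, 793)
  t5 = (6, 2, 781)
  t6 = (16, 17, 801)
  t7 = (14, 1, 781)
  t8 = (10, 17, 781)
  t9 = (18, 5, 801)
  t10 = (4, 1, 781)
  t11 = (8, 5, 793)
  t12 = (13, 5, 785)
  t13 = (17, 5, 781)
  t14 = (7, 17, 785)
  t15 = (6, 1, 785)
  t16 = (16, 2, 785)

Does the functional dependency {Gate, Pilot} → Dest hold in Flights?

No

(Gate=2, Pilot=793): row 1 → Dest = 15 ✓
(Gate=5, Pilot=781): rows 2, 13 → Dest takes values {11, 17} — violation
(Gate=1, Pilot=801): row 3 → Dest = 20 ✓
(Gate=17, Pilot=793): row 4 → Dest = 15 ✓
(Gate=2, Pilot=781): row 5 → Dest = 6 ✓
(Gate=17, Pilot=801): row 6 → Dest = 16 ✓
(Gate=1, Pilot=781): rows 7, 10 → Dest takes values {14, 4} — violation
(Gate=17, Pilot=781): row 8 → Dest = 10 ✓
(Gate=5, Pilot=801): row 9 → Dest = 18 ✓
(Gate=5, Pilot=793): row 11 → Dest = 8 ✓
(Gate=5, Pilot=785): row 12 → Dest = 13 ✓
(Gate=17, Pilot=785): row 14 → Dest = 7 ✓
(Gate=1, Pilot=785): row 15 → Dest = 6 ✓
(Gate=2, Pilot=785): row 16 → Dest = 16 ✓
Two rows agree on {Gate, Pilot} but differ on Dest, so {Gate, Pilot} → Dest does not hold.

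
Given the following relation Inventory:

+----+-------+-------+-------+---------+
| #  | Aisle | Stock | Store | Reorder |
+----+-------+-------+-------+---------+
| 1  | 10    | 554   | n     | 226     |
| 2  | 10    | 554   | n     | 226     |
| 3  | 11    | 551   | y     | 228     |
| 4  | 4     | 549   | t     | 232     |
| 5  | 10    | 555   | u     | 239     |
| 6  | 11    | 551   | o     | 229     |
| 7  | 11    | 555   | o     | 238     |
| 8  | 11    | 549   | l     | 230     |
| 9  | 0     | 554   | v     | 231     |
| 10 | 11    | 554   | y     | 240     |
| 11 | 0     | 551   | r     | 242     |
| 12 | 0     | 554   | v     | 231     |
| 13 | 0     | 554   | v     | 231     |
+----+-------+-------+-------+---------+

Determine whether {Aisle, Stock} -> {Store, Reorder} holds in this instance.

(Aisle=10, Stock=554): rows 1, 2 → {Store,Reorder} = (n, 226), (n, 226) ✓
(Aisle=11, Stock=551): rows 3, 6 → {Store,Reorder} takes values {(y, 228), (o, 229)} — violation
(Aisle=4, Stock=549): row 4 → {Store,Reorder} = (t, 232) ✓
(Aisle=10, Stock=555): row 5 → {Store,Reorder} = (u, 239) ✓
(Aisle=11, Stock=555): row 7 → {Store,Reorder} = (o, 238) ✓
(Aisle=11, Stock=549): row 8 → {Store,Reorder} = (l, 230) ✓
(Aisle=0, Stock=554): rows 9, 12, 13 → {Store,Reorder} = (v, 231), (v, 231), (v, 231) ✓
(Aisle=11, Stock=554): row 10 → {Store,Reorder} = (y, 240) ✓
(Aisle=0, Stock=551): row 11 → {Store,Reorder} = (r, 242) ✓
Two rows agree on {Aisle, Stock} but differ on {Store, Reorder}, so {Aisle, Stock} -> {Store, Reorder} does not hold.

No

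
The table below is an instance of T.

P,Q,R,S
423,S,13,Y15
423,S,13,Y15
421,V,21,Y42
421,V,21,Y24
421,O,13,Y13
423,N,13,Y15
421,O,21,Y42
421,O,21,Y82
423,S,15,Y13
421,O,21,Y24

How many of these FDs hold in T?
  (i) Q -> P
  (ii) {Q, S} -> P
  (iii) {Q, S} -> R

(i) Q -> P: every LHS value maps to a single RHS value — holds.
(ii) {Q, S} -> P: every LHS value maps to a single RHS value — holds.
(iii) {Q, S} -> R: every LHS value maps to a single RHS value — holds.
3 of the 3 dependencies hold.

3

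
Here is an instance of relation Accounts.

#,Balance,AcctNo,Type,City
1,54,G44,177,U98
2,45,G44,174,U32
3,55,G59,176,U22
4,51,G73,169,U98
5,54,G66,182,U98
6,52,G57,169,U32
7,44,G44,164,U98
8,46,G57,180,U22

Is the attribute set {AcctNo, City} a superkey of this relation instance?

Rows 1 and 7 have the same {AcctNo, City} value (AcctNo=G44, City=U98) but are distinct tuples, so {AcctNo, City} does not determine every attribute — not a superkey.

No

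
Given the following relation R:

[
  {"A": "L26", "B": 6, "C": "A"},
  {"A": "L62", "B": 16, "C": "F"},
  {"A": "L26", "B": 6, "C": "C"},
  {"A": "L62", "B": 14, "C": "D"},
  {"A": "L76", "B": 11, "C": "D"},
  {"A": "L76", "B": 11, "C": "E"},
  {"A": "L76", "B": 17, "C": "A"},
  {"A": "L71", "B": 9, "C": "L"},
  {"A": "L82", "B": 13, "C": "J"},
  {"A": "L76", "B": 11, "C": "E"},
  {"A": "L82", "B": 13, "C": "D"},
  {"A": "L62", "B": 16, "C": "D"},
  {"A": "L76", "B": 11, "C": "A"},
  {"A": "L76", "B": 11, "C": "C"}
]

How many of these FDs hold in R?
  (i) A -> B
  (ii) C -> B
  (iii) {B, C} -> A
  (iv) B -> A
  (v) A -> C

2

(i) A -> B: A=L62: 3 rows → B takes values {16, 14} — violation; A=L76: 6 rows → B takes values {11, 17} — violation — fails.
(ii) C -> B: C=A: 3 rows → B takes values {6, 17, 11} — violation; C=C: 2 rows → B takes values {6, 11} — violation; C=D: 4 rows → B takes values {14, 11, 13, 16} — violation — fails.
(iii) {B, C} -> A: every LHS value maps to a single RHS value — holds.
(iv) B -> A: every LHS value maps to a single RHS value — holds.
(v) A -> C: A=L26: 2 rows → C takes values {A, C} — violation; A=L62: 3 rows → C takes values {F, D} — violation; A=L76: 6 rows → C takes values {D, E, A, C} — violation; A=L82: 2 rows → C takes values {J, D} — violation — fails.
2 of the 5 dependencies hold.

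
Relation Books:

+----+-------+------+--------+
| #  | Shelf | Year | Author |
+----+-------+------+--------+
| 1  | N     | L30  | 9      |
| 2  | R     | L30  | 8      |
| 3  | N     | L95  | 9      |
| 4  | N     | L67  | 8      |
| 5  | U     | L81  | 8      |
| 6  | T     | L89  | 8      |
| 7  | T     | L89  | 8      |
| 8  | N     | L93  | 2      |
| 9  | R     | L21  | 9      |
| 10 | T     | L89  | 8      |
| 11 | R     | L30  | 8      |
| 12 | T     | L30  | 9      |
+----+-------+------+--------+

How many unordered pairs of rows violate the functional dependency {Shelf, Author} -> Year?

1

(Shelf=N, Author=9): violating pairs (1,3) — 1 pair.
(Shelf=R, Author=8): all 2 rows agree on Year — 0 pairs.
(Shelf=T, Author=8): all 3 rows agree on Year — 0 pairs.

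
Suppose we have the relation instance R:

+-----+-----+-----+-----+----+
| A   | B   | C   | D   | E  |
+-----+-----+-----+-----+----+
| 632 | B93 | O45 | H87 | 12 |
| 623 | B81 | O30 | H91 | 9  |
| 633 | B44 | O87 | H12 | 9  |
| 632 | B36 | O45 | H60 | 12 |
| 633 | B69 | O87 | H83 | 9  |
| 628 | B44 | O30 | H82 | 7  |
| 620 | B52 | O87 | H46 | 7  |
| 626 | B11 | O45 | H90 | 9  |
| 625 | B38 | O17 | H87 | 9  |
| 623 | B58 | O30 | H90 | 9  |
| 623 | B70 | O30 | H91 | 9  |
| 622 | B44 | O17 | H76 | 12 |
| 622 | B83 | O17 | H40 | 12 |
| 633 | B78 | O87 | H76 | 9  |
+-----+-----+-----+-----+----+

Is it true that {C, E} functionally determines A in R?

Yes

(C=O45, E=12): 2 rows → A = 632, 632 ✓
(C=O30, E=9): 3 rows → A = 623, 623, 623 ✓
(C=O87, E=9): 3 rows → A = 633, 633, 633 ✓
(C=O30, E=7): 1 row → A = 628 ✓
(C=O87, E=7): 1 row → A = 620 ✓
(C=O45, E=9): 1 row → A = 626 ✓
(C=O17, E=9): 1 row → A = 625 ✓
(C=O17, E=12): 2 rows → A = 622, 622 ✓
Every {C, E} value is associated with a single A value, so {C, E} → A holds.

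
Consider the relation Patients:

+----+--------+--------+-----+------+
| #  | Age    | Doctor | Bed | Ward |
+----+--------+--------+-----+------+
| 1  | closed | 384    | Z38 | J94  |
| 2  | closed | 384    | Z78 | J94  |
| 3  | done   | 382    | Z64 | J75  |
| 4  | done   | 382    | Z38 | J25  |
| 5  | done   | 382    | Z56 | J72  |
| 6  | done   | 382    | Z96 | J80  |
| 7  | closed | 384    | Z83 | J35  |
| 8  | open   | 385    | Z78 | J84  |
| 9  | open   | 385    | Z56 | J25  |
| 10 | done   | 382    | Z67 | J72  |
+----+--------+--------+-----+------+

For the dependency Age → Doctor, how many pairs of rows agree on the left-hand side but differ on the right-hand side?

0

Age=closed: all 3 rows agree on Doctor — 0 pairs.
Age=done: all 5 rows agree on Doctor — 0 pairs.
Age=open: all 2 rows agree on Doctor — 0 pairs.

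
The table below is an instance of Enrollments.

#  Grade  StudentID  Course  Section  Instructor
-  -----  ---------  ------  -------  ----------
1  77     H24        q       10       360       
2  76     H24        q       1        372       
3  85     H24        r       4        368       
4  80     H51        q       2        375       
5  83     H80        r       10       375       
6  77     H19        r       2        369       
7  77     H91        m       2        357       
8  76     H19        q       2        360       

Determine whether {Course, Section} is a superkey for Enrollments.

No

Rows 4 and 8 have the same {Course, Section} value (Course=q, Section=2) but are distinct tuples, so {Course, Section} does not determine every attribute — not a superkey.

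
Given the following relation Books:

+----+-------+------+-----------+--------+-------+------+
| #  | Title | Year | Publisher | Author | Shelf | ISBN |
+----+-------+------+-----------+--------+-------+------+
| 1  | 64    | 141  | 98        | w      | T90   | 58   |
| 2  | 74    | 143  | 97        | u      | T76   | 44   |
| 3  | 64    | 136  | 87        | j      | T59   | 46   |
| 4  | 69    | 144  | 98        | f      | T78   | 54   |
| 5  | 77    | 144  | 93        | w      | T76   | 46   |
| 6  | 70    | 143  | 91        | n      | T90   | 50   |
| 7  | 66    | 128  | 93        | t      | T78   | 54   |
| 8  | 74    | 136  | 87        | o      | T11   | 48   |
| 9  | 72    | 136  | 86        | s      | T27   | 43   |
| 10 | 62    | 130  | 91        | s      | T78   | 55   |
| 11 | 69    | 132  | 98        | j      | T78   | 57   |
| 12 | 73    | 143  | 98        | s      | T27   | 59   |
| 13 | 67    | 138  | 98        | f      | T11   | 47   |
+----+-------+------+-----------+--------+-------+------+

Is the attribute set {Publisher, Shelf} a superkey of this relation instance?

Rows 4 and 11 have the same {Publisher, Shelf} value (Publisher=98, Shelf=T78) but are distinct tuples, so {Publisher, Shelf} does not determine every attribute — not a superkey.

No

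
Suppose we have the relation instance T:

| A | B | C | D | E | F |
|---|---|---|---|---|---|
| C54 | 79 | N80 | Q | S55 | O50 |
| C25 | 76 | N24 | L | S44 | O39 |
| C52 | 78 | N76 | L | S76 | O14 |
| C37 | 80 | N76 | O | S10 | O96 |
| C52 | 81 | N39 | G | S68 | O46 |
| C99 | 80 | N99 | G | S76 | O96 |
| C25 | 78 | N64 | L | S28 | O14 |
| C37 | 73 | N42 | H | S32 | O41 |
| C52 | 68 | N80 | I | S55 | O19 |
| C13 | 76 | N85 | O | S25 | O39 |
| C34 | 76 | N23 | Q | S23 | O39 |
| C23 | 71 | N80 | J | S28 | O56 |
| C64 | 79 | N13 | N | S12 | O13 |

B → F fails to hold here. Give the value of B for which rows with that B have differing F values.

B=79: 2 rows → F takes values {O50, O13} — violation
B=76: 3 rows → F = O39, O39, O39 ✓
B=78: 2 rows → F = O14, O14 ✓
B=80: 2 rows → F = O96, O96 ✓
B=81: 1 row → F = O46 ✓
B=73: 1 row → F = O41 ✓
B=68: 1 row → F = O19 ✓
B=71: 1 row → F = O56 ✓
The only B value with inconsistent F is B=79.

79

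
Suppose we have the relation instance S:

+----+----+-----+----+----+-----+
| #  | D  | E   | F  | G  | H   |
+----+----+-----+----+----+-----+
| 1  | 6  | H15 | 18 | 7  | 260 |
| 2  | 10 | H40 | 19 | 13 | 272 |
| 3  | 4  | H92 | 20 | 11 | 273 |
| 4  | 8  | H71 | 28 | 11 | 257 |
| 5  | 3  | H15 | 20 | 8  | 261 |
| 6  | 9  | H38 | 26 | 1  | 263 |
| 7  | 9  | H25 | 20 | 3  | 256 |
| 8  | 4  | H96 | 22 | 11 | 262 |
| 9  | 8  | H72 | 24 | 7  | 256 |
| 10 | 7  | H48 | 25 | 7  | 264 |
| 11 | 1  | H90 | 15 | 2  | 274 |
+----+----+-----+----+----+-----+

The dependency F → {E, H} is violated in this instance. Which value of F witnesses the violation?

F=18: row 1 → {E,H} = (H15, 260) ✓
F=19: row 2 → {E,H} = (H40, 272) ✓
F=20: rows 3, 5, 7 → {E,H} takes values {(H92, 273), (H15, 261), (H25, 256)} — violation
F=28: row 4 → {E,H} = (H71, 257) ✓
F=26: row 6 → {E,H} = (H38, 263) ✓
F=22: row 8 → {E,H} = (H96, 262) ✓
F=24: row 9 → {E,H} = (H72, 256) ✓
F=25: row 10 → {E,H} = (H48, 264) ✓
F=15: row 11 → {E,H} = (H90, 274) ✓
The only F value with inconsistent RHS is F=20.

20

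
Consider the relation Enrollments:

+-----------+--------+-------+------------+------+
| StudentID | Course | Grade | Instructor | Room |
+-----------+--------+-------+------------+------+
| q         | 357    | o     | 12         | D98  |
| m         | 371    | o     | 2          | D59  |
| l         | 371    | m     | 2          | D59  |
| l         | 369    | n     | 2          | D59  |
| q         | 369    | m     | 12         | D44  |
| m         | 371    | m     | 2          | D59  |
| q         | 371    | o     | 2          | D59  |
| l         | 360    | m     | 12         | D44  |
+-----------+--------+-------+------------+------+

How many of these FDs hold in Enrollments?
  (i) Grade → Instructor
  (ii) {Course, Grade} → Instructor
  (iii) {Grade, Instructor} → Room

(i) Grade → Instructor: Grade=o: 3 rows → Instructor takes values {12, 2} — violation; Grade=m: 4 rows → Instructor takes values {2, 12} — violation — fails.
(ii) {Course, Grade} → Instructor: every LHS value maps to a single RHS value — holds.
(iii) {Grade, Instructor} → Room: every LHS value maps to a single RHS value — holds.
2 of the 3 dependencies hold.

2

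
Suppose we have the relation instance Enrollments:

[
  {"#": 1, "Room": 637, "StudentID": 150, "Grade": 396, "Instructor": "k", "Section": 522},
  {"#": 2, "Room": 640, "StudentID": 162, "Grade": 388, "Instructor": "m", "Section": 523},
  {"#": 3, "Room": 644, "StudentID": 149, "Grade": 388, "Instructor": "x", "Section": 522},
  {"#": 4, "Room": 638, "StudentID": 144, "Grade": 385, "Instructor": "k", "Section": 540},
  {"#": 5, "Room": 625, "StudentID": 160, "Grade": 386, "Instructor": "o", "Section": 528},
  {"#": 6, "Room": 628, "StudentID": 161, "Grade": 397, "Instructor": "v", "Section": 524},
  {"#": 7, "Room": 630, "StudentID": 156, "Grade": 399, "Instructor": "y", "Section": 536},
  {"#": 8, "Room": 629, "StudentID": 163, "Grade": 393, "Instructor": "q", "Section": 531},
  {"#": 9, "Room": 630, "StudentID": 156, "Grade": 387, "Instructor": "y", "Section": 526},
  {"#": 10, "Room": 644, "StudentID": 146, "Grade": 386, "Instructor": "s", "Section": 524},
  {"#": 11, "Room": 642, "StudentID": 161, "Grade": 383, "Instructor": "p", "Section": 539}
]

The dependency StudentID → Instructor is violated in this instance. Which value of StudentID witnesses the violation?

161

StudentID=150: row 1 → Instructor = k ✓
StudentID=162: row 2 → Instructor = m ✓
StudentID=149: row 3 → Instructor = x ✓
StudentID=144: row 4 → Instructor = k ✓
StudentID=160: row 5 → Instructor = o ✓
StudentID=161: rows 6, 11 → Instructor takes values {v, p} — violation
StudentID=156: rows 7, 9 → Instructor = y, y ✓
StudentID=163: row 8 → Instructor = q ✓
StudentID=146: row 10 → Instructor = s ✓
The only StudentID value with inconsistent Instructor is StudentID=161.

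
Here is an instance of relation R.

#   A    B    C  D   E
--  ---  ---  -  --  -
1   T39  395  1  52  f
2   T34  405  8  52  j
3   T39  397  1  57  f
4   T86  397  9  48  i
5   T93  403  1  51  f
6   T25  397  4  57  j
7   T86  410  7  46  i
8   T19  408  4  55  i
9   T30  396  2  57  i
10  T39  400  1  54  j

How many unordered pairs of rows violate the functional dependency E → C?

9

E=f: all 3 rows agree on C — 0 pairs.
E=j: violating pairs (2,6), (2,10), (6,10) — 3 pairs.
E=i: violating pairs (4,7), (4,8), (4,9), (7,8), (7,9), (8,9) — 6 pairs.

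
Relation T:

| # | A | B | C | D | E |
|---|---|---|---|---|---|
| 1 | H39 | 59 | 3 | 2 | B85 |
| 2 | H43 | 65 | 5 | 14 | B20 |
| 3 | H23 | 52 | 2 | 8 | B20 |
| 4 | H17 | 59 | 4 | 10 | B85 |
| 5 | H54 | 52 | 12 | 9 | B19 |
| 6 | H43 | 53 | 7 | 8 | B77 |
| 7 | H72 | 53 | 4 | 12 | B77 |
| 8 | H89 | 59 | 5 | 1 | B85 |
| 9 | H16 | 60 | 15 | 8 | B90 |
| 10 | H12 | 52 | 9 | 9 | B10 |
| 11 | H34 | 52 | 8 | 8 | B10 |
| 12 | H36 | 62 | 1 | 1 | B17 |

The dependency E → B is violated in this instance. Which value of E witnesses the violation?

E=B85: rows 1, 4, 8 → B = 59, 59, 59 ✓
E=B20: rows 2, 3 → B takes values {65, 52} — violation
E=B19: row 5 → B = 52 ✓
E=B77: rows 6, 7 → B = 53, 53 ✓
E=B90: row 9 → B = 60 ✓
E=B10: rows 10, 11 → B = 52, 52 ✓
E=B17: row 12 → B = 62 ✓
The only E value with inconsistent B is E=B20.

B20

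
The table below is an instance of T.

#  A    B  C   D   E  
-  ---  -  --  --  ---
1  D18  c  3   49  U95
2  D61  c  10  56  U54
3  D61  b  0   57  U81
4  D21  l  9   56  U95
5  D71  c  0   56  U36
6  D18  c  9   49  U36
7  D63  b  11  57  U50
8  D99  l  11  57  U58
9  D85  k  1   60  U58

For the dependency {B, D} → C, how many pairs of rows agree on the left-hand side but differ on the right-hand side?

(B=c, D=49): violating pairs (1,6) — 1 pair.
(B=c, D=56): violating pairs (2,5) — 1 pair.
(B=b, D=57): violating pairs (3,7) — 1 pair.

3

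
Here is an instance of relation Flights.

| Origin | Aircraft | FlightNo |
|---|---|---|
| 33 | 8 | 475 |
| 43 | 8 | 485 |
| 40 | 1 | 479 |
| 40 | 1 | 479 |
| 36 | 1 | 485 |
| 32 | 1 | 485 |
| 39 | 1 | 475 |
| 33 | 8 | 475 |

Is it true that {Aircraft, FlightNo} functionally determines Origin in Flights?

(Aircraft=8, FlightNo=475): 2 rows → Origin = 33, 33 ✓
(Aircraft=8, FlightNo=485): 1 row → Origin = 43 ✓
(Aircraft=1, FlightNo=479): 2 rows → Origin = 40, 40 ✓
(Aircraft=1, FlightNo=485): 2 rows → Origin takes values {36, 32} — violation
(Aircraft=1, FlightNo=475): 1 row → Origin = 39 ✓
Two rows agree on {Aircraft, FlightNo} but differ on Origin, so {Aircraft, FlightNo} → Origin does not hold.

No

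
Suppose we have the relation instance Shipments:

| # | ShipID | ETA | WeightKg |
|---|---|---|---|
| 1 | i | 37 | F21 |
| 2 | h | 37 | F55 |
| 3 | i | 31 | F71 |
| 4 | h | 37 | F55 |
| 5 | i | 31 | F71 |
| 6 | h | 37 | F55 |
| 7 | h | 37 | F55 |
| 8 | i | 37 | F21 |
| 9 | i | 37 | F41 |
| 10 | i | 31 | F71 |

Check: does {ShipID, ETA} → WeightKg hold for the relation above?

(ShipID=i, ETA=37): rows 1, 8, 9 → WeightKg takes values {F21, F41} — violation
(ShipID=h, ETA=37): rows 2, 4, 6, 7 → WeightKg = F55, F55, F55, F55 ✓
(ShipID=i, ETA=31): rows 3, 5, 10 → WeightKg = F71, F71, F71 ✓
Two rows agree on {ShipID, ETA} but differ on WeightKg, so {ShipID, ETA} → WeightKg does not hold.

No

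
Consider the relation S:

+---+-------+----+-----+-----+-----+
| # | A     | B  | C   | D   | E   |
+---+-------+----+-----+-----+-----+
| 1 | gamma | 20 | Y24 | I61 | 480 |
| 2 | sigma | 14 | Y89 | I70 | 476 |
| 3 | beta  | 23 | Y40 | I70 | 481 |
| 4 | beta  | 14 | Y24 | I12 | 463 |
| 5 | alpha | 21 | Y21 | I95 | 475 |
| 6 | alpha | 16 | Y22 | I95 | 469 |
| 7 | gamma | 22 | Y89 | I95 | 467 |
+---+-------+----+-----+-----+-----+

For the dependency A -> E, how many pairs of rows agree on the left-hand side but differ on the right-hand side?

A=gamma: violating pairs (1,7) — 1 pair.
A=beta: violating pairs (3,4) — 1 pair.
A=alpha: violating pairs (5,6) — 1 pair.

3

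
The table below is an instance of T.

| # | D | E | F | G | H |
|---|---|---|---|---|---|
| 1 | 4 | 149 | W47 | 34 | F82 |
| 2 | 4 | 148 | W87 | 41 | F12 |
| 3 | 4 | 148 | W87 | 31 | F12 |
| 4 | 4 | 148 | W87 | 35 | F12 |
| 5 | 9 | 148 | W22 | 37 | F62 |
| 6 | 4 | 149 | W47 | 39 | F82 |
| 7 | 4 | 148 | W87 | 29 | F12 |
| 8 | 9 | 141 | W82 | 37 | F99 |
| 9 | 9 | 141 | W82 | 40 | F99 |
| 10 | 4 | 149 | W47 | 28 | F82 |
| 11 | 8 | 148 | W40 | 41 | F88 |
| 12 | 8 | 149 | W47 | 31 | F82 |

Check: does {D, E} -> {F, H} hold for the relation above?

(D=4, E=149): rows 1, 6, 10 → {F,H} = (W47, F82), (W47, F82), (W47, F82) ✓
(D=4, E=148): rows 2, 3, 4, 7 → {F,H} = (W87, F12), (W87, F12), (W87, F12), (W87, F12) ✓
(D=9, E=148): row 5 → {F,H} = (W22, F62) ✓
(D=9, E=141): rows 8, 9 → {F,H} = (W82, F99), (W82, F99) ✓
(D=8, E=148): row 11 → {F,H} = (W40, F88) ✓
(D=8, E=149): row 12 → {F,H} = (W47, F82) ✓
Every {D, E} value is associated with a single {F, H} value, so {D, E} -> {F, H} holds.

Yes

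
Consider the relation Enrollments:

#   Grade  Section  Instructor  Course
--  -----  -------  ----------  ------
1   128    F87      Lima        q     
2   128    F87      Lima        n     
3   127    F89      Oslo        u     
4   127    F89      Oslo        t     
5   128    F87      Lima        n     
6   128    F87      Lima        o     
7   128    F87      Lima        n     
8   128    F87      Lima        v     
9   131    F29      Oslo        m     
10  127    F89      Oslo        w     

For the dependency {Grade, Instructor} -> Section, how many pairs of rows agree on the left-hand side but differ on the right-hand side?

0

(Grade=128, Instructor=Lima): all 6 rows agree on Section — 0 pairs.
(Grade=127, Instructor=Oslo): all 3 rows agree on Section — 0 pairs.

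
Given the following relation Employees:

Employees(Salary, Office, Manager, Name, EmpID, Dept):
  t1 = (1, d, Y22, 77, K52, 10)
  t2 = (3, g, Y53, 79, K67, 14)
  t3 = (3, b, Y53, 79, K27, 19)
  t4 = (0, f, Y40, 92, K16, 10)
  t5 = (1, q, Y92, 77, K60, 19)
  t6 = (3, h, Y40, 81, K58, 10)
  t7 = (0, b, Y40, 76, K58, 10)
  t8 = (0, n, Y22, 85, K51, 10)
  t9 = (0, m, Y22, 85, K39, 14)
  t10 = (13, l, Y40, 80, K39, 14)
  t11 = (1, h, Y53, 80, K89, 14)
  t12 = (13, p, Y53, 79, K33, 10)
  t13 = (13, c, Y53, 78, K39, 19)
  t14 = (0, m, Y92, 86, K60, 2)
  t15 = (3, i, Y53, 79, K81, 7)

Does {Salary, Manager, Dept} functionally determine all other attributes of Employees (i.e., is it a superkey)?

Rows 4 and 7 have the same {Salary, Manager, Dept} value (Salary=0, Manager=Y40, Dept=10) but are distinct tuples, so {Salary, Manager, Dept} does not determine every attribute — not a superkey.

No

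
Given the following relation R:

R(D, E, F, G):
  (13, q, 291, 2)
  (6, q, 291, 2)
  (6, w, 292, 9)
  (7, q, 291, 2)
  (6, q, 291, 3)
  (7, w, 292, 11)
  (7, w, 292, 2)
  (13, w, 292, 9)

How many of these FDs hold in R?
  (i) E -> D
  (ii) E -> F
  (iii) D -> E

1

(i) E -> D: E=q: 4 rows → D takes values {13, 6, 7} — violation; E=w: 4 rows → D takes values {6, 7, 13} — violation — fails.
(ii) E -> F: every LHS value maps to a single RHS value — holds.
(iii) D -> E: D=13: 2 rows → E takes values {q, w} — violation; D=6: 3 rows → E takes values {q, w} — violation; D=7: 3 rows → E takes values {q, w} — violation — fails.
1 of the 3 dependencies holds.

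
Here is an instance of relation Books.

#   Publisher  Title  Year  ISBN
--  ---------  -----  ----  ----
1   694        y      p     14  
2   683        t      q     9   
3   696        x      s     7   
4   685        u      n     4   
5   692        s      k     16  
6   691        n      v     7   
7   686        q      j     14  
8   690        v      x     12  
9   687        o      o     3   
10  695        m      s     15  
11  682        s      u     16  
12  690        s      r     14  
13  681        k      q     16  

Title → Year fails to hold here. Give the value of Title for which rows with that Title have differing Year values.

s

Title=y: row 1 → Year = p ✓
Title=t: row 2 → Year = q ✓
Title=x: row 3 → Year = s ✓
Title=u: row 4 → Year = n ✓
Title=s: rows 5, 11, 12 → Year takes values {k, u, r} — violation
Title=n: row 6 → Year = v ✓
Title=q: row 7 → Year = j ✓
Title=v: row 8 → Year = x ✓
Title=o: row 9 → Year = o ✓
Title=m: row 10 → Year = s ✓
Title=k: row 13 → Year = q ✓
The only Title value with inconsistent Year is Title=s.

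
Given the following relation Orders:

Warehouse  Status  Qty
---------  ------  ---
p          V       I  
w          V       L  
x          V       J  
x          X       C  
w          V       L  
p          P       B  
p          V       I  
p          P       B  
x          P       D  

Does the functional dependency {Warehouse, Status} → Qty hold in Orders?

(Warehouse=p, Status=V): 2 rows → Qty = I, I ✓
(Warehouse=w, Status=V): 2 rows → Qty = L, L ✓
(Warehouse=x, Status=V): 1 row → Qty = J ✓
(Warehouse=x, Status=X): 1 row → Qty = C ✓
(Warehouse=p, Status=P): 2 rows → Qty = B, B ✓
(Warehouse=x, Status=P): 1 row → Qty = D ✓
Every {Warehouse, Status} value is associated with a single Qty value, so {Warehouse, Status} → Qty holds.

Yes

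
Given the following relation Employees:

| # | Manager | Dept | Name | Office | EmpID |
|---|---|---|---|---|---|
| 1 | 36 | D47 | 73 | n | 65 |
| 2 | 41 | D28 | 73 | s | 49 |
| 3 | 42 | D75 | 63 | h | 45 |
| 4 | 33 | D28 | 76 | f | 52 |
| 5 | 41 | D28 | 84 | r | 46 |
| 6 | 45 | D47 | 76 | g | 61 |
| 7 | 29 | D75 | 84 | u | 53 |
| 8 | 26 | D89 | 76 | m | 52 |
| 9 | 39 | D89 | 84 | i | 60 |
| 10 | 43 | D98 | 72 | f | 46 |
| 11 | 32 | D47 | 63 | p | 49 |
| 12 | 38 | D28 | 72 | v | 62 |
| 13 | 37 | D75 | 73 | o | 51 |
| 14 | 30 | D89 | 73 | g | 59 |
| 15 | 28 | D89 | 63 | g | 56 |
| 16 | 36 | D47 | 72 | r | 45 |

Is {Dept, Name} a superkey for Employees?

All 16 rows have distinct {Dept, Name} values, so {Dept, Name} → (all attributes) holds and {Dept, Name} is a superkey.

Yes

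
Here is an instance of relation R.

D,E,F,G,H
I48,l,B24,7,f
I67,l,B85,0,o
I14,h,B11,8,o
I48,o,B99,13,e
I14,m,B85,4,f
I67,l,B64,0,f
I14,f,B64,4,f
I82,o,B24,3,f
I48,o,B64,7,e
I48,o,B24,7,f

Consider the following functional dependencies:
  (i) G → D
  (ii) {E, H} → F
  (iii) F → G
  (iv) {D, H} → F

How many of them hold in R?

1

(i) G → D: every LHS value maps to a single RHS value — holds.
(ii) {E, H} → F: (E=l, H=f): 2 rows → F takes values {B24, B64} — violation; (E=o, H=e): 2 rows → F takes values {B99, B64} — violation — fails.
(iii) F → G: F=B24: 3 rows → G takes values {7, 3} — violation; F=B85: 2 rows → G takes values {0, 4} — violation; F=B64: 3 rows → G takes values {0, 4, 7} — violation — fails.
(iv) {D, H} → F: (D=I48, H=e): 2 rows → F takes values {B99, B64} — violation; (D=I14, H=f): 2 rows → F takes values {B85, B64} — violation — fails.
1 of the 4 dependencies holds.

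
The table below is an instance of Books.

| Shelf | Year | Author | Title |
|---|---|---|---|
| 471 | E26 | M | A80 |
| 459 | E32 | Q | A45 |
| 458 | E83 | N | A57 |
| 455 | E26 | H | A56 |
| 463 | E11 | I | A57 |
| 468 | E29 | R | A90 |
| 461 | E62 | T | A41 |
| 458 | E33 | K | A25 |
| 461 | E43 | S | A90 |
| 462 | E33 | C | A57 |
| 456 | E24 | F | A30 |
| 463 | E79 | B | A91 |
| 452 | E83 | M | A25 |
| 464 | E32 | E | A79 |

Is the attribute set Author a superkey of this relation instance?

Two distinct rows share Author=M, so Author does not determine every attribute — not a superkey.

No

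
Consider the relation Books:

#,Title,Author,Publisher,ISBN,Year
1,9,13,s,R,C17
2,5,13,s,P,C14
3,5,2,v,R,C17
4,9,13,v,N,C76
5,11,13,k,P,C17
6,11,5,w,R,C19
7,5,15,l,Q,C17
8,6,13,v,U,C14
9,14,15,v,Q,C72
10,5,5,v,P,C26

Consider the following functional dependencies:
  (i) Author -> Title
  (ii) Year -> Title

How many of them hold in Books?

0

(i) Author -> Title: Author=13: rows 1, 2, 4, 5, 8 → Title takes values {9, 5, 11, 6} — violation; Author=5: rows 6, 10 → Title takes values {11, 5} — violation; Author=15: rows 7, 9 → Title takes values {5, 14} — violation — fails.
(ii) Year -> Title: Year=C17: rows 1, 3, 5, 7 → Title takes values {9, 5, 11} — violation; Year=C14: rows 2, 8 → Title takes values {5, 6} — violation — fails.
None of the 2 dependencies hold.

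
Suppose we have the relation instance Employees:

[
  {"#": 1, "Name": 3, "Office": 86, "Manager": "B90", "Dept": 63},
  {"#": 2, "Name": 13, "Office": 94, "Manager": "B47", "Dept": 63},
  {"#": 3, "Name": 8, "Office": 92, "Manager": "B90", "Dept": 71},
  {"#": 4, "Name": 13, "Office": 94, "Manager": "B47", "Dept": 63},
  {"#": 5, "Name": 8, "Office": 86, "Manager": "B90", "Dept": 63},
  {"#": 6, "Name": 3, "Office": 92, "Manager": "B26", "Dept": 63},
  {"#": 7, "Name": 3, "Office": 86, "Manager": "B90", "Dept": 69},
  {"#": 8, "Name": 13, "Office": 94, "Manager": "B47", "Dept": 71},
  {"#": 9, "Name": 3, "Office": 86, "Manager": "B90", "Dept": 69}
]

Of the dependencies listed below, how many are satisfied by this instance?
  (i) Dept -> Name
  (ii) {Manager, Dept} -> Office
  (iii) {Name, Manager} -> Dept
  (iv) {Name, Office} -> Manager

(i) Dept -> Name: Dept=63: rows 1, 2, 4, 5, 6 → Name takes values {3, 13, 8} — violation; Dept=71: rows 3, 8 → Name takes values {8, 13} — violation — fails.
(ii) {Manager, Dept} -> Office: every LHS value maps to a single RHS value — holds.
(iii) {Name, Manager} -> Dept: (Name=3, Manager=B90): rows 1, 7, 9 → Dept takes values {63, 69} — violation; (Name=13, Manager=B47): rows 2, 4, 8 → Dept takes values {63, 71} — violation; (Name=8, Manager=B90): rows 3, 5 → Dept takes values {71, 63} — violation — fails.
(iv) {Name, Office} -> Manager: every LHS value maps to a single RHS value — holds.
2 of the 4 dependencies hold.

2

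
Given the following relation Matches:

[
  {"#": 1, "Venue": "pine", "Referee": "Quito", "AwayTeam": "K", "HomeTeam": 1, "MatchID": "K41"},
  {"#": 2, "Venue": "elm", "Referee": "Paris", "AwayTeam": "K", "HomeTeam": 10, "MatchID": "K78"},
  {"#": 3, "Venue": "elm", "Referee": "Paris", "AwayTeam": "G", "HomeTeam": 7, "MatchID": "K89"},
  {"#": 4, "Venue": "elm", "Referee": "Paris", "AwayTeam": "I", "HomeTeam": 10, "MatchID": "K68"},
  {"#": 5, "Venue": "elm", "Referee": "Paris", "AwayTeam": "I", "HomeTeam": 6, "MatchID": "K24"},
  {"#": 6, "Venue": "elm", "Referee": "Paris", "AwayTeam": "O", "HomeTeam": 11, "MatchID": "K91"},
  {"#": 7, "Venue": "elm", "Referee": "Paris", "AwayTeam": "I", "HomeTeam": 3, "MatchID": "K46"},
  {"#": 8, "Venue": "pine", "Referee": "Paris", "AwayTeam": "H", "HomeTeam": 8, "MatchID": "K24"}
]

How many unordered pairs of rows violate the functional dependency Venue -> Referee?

Venue=pine: violating pairs (1,8) — 1 pair.
Venue=elm: all 6 rows agree on Referee — 0 pairs.

1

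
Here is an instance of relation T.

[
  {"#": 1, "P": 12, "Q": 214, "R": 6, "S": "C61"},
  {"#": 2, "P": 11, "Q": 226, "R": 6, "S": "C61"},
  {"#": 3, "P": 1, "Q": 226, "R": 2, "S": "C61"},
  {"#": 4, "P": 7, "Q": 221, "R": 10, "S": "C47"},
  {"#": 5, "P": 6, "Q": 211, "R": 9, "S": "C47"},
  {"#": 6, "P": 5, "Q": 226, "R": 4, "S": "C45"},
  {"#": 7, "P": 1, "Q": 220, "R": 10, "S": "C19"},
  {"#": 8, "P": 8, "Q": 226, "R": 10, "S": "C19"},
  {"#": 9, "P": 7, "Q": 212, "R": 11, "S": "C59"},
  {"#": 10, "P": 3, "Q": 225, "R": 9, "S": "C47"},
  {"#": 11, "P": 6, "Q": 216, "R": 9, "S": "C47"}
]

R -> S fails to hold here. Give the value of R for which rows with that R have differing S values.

R=6: rows 1, 2 → S = C61, C61 ✓
R=2: row 3 → S = C61 ✓
R=10: rows 4, 7, 8 → S takes values {C47, C19} — violation
R=9: rows 5, 10, 11 → S = C47, C47, C47 ✓
R=4: row 6 → S = C45 ✓
R=11: row 9 → S = C59 ✓
The only R value with inconsistent S is R=10.

10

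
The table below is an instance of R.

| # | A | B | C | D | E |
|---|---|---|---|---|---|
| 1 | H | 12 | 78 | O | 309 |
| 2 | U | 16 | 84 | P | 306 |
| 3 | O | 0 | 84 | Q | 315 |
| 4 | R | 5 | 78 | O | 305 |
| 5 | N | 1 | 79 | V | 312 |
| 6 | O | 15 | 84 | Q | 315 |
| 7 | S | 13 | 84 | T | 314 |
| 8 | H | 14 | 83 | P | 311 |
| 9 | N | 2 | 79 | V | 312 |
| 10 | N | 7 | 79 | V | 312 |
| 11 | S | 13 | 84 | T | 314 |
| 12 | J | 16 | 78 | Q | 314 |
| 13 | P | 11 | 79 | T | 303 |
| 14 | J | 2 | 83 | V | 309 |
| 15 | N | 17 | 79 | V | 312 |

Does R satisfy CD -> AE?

(C=78, D=O): rows 1, 4 → {A,E} takes values {(H, 309), (R, 305)} — violation
(C=84, D=P): row 2 → {A,E} = (U, 306) ✓
(C=84, D=Q): rows 3, 6 → {A,E} = (O, 315), (O, 315) ✓
(C=79, D=V): rows 5, 9, 10, 15 → {A,E} = (N, 312), (N, 312), (N, 312), (N, 312) ✓
(C=84, D=T): rows 7, 11 → {A,E} = (S, 314), (S, 314) ✓
(C=83, D=P): row 8 → {A,E} = (H, 311) ✓
(C=78, D=Q): row 12 → {A,E} = (J, 314) ✓
(C=79, D=T): row 13 → {A,E} = (P, 303) ✓
(C=83, D=V): row 14 → {A,E} = (J, 309) ✓
Two rows agree on CD but differ on AE, so CD -> AE does not hold.

No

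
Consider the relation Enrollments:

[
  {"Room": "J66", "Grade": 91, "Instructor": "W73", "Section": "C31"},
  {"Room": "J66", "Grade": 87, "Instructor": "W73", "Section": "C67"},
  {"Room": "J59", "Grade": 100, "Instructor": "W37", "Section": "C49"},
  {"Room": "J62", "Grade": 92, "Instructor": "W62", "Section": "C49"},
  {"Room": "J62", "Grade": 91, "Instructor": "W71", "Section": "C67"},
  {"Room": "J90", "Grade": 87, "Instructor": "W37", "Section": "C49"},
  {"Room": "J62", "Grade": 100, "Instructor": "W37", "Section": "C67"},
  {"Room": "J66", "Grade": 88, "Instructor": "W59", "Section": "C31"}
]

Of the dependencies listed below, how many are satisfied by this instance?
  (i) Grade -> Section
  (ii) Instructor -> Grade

0

(i) Grade -> Section: Grade=91: 2 rows → Section takes values {C31, C67} — violation; Grade=87: 2 rows → Section takes values {C67, C49} — violation; Grade=100: 2 rows → Section takes values {C49, C67} — violation — fails.
(ii) Instructor -> Grade: Instructor=W73: 2 rows → Grade takes values {91, 87} — violation; Instructor=W37: 3 rows → Grade takes values {100, 87} — violation — fails.
None of the 2 dependencies hold.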